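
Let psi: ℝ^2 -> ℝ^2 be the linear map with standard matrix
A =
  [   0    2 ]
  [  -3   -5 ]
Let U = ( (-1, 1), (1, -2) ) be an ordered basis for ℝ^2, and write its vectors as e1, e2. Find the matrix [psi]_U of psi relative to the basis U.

With P the matrix whose columns are e1, e2, [psi]_U = P^(-1) A P.
Column by column: psi(e1) = A e1 = (2, -2); its U-coordinates (-2, 0) give column 1.
Continuing for each basis vector yields [psi]_U = [[-2, 1], [0, -3]].

[[-2, 1], [0, -3]]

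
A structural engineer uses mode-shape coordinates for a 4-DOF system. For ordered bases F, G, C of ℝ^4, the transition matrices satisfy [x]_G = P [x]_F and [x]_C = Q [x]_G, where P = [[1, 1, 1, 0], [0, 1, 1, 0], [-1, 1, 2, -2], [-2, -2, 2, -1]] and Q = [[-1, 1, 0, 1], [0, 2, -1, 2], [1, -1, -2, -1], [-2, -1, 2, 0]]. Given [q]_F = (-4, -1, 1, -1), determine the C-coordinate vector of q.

Apply P to get G-coordinates (-4, 0, 7, 13), then Q to get C-coordinates.
The result is [q]_C = (17, 19, -31, 22).

(17, 19, -31, 22)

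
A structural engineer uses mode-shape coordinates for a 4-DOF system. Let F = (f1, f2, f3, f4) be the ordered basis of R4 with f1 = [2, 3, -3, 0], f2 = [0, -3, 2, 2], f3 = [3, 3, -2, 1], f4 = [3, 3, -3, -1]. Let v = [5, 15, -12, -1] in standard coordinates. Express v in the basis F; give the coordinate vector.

[4, -2, 1, -2]

[v]_F is the unique c with M c = v, where M has columns f1, ..., f4.
Row-reducing the augmented matrix [M | v] gives c = (4, -2, 1, -2).
Check: 4f1 - 2f2 + f3 - 2f4 = [5, 15, -12, -1].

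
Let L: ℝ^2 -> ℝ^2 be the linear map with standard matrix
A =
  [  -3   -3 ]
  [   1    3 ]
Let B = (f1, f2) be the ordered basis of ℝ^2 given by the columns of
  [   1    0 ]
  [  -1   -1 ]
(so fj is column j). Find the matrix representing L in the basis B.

[[0, 3], [2, 0]]

The j-th column of [L]_B is [L(fj)]_B.
L(f1) = A f1 = (0, -2) = 0·f1 + 2f2, so column 1 is (0, 2).
Repeating for f2 and assembling the columns gives [[0, 3], [2, 0]].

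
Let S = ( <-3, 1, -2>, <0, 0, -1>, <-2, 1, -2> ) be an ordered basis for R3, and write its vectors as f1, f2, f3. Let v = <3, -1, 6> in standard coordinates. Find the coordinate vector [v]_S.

<-1, -4, 0>

Write v = c_1 f1 + ... + c_3 f3 and solve for the c_i.
Gaussian elimination on [M | v] yields c = (-1, -4, 0).
Check: -f1 - 4f2 + 0·f3 = <3, -1, 6>.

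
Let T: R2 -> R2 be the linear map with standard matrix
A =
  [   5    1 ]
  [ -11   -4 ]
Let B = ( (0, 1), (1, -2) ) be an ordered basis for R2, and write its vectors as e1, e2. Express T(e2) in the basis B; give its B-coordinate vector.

Column 2 of [T]_B is the B-coordinate vector of T(e2).
In standard coordinates T(e2) = A e2 = (3, -3).
Converting to B: (3, -3) = 3e1 + 3e2, so the coordinate vector is (3, 3).

(3, 3)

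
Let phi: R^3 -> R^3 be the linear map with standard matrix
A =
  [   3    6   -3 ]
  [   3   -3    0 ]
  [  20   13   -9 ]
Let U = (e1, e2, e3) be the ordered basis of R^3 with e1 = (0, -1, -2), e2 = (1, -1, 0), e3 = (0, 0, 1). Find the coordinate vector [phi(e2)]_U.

(-3, -3, 1)

Column 2 of [phi]_U is the U-coordinate vector of phi(e2).
In standard coordinates phi(e2) = A e2 = (-3, 6, 7).
Converting to U: (-3, 6, 7) = -3e1 - 3e2 + e3, so the coordinate vector is (-3, -3, 1).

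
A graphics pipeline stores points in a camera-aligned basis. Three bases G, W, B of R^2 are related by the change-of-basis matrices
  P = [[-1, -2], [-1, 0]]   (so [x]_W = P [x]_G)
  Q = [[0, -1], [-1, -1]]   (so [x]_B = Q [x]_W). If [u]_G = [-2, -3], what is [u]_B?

[-2, -10]

Composing the changes, [u]_B = Q P [u]_G.
Q P = [[1, 0], [2, 2]]; applying this to [-2, -3] gives [-2, -10].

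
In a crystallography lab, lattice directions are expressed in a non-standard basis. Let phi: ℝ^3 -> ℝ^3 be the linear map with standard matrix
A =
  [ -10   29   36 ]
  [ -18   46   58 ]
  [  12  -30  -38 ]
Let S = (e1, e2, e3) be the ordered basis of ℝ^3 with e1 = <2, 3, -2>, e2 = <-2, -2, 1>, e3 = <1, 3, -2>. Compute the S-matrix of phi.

[[-3, 0, 1], [-2, 2, -2], [-3, 2, -1]]

Let P have columns e1, ..., e3. Then [phi]_S = P^(-1) A P.
Here det P = 1, so P^(-1) is integer; computing A P first and then P^(-1)(A P) gives [[-3, 0, 1], [-2, 2, -2], [-3, 2, -1]].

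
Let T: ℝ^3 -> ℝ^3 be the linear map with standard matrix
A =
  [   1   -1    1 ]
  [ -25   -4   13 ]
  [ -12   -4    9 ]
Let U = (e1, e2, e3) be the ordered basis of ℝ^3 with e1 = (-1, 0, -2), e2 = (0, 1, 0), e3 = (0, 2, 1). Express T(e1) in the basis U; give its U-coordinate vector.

Compute T(e1) = A e1 = (-3, -1, -6) in standard coordinates.
Then write this in U-coordinates: solve for y in y_1 e1 + ... + y_3 e3 = (-3, -1, -6).
This gives y = (3, -1, 0), which is column 1 of [T]_U.

(3, -1, 0)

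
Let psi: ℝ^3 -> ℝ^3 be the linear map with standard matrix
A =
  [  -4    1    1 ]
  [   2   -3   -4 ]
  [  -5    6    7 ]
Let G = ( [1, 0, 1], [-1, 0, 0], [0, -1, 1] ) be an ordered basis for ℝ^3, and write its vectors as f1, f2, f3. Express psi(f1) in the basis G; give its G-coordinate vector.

[0, 3, 2]

Column 1 of [psi]_G is the G-coordinate vector of psi(f1).
In standard coordinates psi(f1) = A f1 = [-3, -2, 2].
Converting to G: [-3, -2, 2] = 0·f1 + 3f2 + 2f3, so the coordinate vector is [0, 3, 2].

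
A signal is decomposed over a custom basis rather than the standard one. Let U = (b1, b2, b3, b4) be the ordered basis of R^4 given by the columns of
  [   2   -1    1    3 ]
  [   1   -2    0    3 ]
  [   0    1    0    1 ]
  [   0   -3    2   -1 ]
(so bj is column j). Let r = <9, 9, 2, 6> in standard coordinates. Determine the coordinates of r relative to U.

<-2, -1, 3, 3>

[r]_U is the unique c with M c = r, where M has columns b1, ..., b4.
Gaussian elimination on [M | r] yields c = (-2, -1, 3, 3).
Check: -2b1 - b2 + 3b3 + 3b4 = <9, 9, 2, 6>.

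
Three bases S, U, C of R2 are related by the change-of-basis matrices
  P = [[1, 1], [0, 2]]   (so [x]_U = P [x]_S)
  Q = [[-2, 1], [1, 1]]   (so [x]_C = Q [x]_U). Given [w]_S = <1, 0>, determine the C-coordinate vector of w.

<-2, 1>

Apply P to get U-coordinates <1, 0>, then Q to get C-coordinates.
The result is [w]_C = <-2, 1>.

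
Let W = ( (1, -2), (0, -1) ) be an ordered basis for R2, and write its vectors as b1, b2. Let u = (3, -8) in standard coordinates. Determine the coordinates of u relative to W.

We seek scalars with c_1 b1 + c_2 b2 = u; equivalently solve M c = u where the columns of M are b1, b2.
System: c_1 + 0c_2 = 3, -2c_1 - c_2 = -8; solving gives c_1 = 3, c_2 = 2.
Check: 3b1 + 2b2 = (3, -8).

(3, 2)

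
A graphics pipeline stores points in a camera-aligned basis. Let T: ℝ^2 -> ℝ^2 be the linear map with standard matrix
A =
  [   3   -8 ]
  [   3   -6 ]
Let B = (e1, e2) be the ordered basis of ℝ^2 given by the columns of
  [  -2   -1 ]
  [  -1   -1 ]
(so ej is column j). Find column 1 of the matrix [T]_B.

[-2, 2]

Compute T(e1) = A e1 = [2, 0] in standard coordinates.
Then write this in B-coordinates: solve for y in y_1 e1 + y_2 e2 = [2, 0].
This gives y = [-2, 2], which is column 1 of [T]_B.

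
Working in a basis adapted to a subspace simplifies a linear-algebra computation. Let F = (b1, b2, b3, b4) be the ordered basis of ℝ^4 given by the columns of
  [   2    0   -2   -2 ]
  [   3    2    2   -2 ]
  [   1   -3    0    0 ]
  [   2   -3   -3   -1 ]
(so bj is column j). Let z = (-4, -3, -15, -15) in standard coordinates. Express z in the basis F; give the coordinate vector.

Write z = c_1 b1 + ... + c_4 b4 and solve for the c_i.
Row-reducing the augmented matrix [M | z] gives c = (-3, 4, -1, 0).
Check: -3b1 + 4b2 - b3 + 0·b4 = (-4, -3, -15, -15).

(-3, 4, -1, 0)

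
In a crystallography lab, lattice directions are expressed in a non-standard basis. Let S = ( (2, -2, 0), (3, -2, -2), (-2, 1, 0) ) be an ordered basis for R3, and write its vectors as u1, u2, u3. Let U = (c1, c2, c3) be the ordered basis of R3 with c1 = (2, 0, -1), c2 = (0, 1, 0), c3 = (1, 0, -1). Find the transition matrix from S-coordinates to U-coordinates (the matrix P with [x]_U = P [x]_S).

Let M have columns uj and N have columns cj. Then for every x, N [x]_U = x = M [x]_S, so P = N^(-1) M.
Since det N = -1, N^(-1) has integer entries; multiplying gives P = [[2, 1, -2], [-2, -2, 1], [-2, 1, 2]].

[[2, 1, -2], [-2, -2, 1], [-2, 1, 2]]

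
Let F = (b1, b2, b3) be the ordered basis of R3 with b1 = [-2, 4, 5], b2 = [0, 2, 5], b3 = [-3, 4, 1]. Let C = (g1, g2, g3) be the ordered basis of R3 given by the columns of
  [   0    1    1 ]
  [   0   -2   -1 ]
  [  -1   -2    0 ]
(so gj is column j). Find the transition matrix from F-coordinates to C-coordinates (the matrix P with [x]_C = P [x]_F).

[[-1, -1, 1], [-2, -2, -1], [0, 2, -2]]

Take x = bj: its F-coordinates are the j-th standard unit vector, so P e_j — column j of P — equals [bj]_C.
b1 = -g1 - 2g2 + 0·g3, giving column 1 = [-1, -2, 0]; repeating for each j gives P = [[-1, -1, 1], [-2, -2, -1], [0, 2, -2]].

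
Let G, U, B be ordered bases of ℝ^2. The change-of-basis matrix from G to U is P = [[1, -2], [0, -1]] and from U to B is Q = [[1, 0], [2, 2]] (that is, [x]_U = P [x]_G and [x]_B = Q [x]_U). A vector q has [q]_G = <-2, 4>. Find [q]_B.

First [q]_U = P [q]_G = <-10, -4>.
Then [q]_B = Q [q]_U = <-10, -28>.

<-10, -28>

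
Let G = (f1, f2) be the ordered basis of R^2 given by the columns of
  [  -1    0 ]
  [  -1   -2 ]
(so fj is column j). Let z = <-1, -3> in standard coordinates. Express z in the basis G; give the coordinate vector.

<1, 1>

We seek scalars with c_1 f1 + c_2 f2 = z; equivalently solve M c = z where the columns of M are f1, f2.
System: -c_1 + 0c_2 = -1, -c_1 - 2c_2 = -3; solving gives c_1 = 1, c_2 = 1.
Check: f1 + f2 = <-1, -3>.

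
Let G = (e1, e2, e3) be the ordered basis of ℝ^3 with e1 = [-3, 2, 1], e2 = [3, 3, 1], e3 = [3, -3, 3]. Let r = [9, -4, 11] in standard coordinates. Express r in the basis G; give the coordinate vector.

[1, 1, 3]

[r]_G is the unique c with M c = r, where M has columns e1, ..., e3.
Solving this 3x3 system gives c = (1, 1, 3).
Check: e1 + e2 + 3e3 = [9, -4, 11].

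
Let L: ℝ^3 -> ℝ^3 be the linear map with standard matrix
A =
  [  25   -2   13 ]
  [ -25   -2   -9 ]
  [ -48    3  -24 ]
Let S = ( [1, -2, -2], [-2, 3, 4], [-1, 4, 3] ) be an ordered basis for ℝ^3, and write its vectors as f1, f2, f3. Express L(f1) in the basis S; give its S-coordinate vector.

[-3, -3, 0]

Column 1 of [L]_S is the S-coordinate vector of L(f1).
In standard coordinates L(f1) = A f1 = [3, -3, -6].
Converting to S: [3, -3, -6] = -3f1 - 3f2 + 0·f3, so the coordinate vector is [-3, -3, 0].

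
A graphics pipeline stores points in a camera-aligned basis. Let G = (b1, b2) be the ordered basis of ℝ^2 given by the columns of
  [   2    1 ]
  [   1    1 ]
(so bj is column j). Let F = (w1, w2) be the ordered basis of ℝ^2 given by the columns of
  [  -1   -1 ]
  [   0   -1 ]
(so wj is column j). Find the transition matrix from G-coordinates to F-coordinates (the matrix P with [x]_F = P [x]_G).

Take x = bj: its G-coordinates are the j-th standard unit vector, so P e_j — column j of P — equals [bj]_F.
b1 = -w1 - w2, giving column 1 = [-1, -1]; repeating for each j gives P = [[-1, 0], [-1, -1]].

[[-1, 0], [-1, -1]]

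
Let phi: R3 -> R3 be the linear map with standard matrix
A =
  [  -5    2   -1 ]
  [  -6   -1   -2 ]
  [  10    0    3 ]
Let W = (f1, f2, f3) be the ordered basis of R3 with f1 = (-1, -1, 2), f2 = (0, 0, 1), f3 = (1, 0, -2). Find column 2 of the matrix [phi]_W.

Compute phi(f2) = A f2 = (-1, -2, 3) in standard coordinates.
Then write this in W-coordinates: solve for y in y_1 f1 + ... + y_3 f3 = (-1, -2, 3).
This gives y = (2, 1, 1), which is column 2 of [phi]_W.

(2, 1, 1)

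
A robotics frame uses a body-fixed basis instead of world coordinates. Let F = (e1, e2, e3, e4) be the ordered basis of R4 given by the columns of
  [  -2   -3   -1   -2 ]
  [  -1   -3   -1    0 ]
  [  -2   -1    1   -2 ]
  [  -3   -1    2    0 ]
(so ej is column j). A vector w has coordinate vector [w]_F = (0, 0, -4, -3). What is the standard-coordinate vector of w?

The coordinates say w = 0·e1 + 0·e2 - 4e3 - 3e4; adding the scaled basis vectors gives (10, 4, 2, -8).

(10, 4, 2, -8)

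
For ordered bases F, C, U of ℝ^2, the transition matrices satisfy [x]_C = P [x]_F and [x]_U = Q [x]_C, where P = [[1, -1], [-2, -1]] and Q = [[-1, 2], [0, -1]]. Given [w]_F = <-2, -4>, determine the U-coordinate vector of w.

Composing the changes, [w]_U = Q P [w]_F.
Q P = [[-5, -1], [2, 1]]; applying this to <-2, -4> gives <14, -8>.

<14, -8>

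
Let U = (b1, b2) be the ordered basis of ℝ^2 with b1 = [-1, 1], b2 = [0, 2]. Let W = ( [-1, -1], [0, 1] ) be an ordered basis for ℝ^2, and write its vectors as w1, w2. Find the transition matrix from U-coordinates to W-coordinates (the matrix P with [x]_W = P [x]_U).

[[1, 0], [2, 2]]

Take x = bj: its U-coordinates are the j-th standard unit vector, so P e_j — column j of P — equals [bj]_W.
b1 = w1 + 2w2, giving column 1 = [1, 2]; repeating for each j gives P = [[1, 0], [2, 2]].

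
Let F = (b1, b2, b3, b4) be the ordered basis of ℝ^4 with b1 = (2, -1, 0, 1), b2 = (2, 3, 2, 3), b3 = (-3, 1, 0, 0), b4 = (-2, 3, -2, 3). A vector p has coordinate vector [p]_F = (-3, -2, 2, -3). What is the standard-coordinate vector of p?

(-10, -10, 2, -18)

The coordinates say p = -3b1 - 2b2 + 2b3 - 3b4; adding the scaled basis vectors gives (-10, -10, 2, -18).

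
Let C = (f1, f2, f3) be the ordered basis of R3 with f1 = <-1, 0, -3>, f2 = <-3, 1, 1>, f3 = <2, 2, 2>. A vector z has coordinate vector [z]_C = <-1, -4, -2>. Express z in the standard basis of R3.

<9, -8, -5>

The coordinates say z = -f1 - 4f2 - 2f3; adding the scaled basis vectors gives <9, -8, -5>.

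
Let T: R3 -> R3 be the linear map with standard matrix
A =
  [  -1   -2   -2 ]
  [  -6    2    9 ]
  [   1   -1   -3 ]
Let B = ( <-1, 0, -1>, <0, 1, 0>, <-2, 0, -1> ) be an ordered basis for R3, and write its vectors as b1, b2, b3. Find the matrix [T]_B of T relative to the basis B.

Let P have columns b1, ..., b3. Then [T]_B = P^(-1) A P.
Here det P = -1, so P^(-1) is integer; computing A P first and then P^(-1)(A P) gives [[-1, 0, 2], [-3, 2, 3], [-1, 1, -3]].

[[-1, 0, 2], [-3, 2, 3], [-1, 1, -3]]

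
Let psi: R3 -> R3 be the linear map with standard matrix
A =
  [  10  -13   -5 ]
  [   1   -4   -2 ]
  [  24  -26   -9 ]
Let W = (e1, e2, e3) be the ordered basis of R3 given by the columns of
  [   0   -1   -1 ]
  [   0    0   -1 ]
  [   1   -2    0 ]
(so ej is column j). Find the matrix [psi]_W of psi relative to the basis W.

[[-3, 0, 2], [3, 3, 0], [2, -3, -3]]

With P the matrix whose columns are e1, ..., e3, [psi]_W = P^(-1) A P.
Column by column: psi(e1) = A e1 = <-5, -2, -9>; its W-coordinates <-3, 3, 2> give column 1.
Continuing for each basis vector yields [psi]_W = [[-3, 0, 2], [3, 3, 0], [2, -3, -3]].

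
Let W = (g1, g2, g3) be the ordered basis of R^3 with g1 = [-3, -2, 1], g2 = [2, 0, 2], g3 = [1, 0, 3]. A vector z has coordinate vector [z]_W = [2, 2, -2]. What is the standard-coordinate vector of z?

z = M [z]_W, where M has columns g1, ..., g3.
Carrying out the matrix-vector product, z = [-4, -4, 0].

[-4, -4, 0]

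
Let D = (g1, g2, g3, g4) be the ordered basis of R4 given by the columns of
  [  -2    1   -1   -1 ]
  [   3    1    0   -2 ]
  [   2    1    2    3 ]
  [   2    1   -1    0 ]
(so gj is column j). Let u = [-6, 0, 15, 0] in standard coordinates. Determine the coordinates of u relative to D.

[1, 1, 3, 2]

We seek scalars with c_1 g1 + ... + c_4 g4 = u; equivalently solve M c = u where the columns of M are g1, ..., g4.
Gaussian elimination on [M | u] yields c = (1, 1, 3, 2).
Check: g1 + g2 + 3g3 + 2g4 = [-6, 0, 15, 0].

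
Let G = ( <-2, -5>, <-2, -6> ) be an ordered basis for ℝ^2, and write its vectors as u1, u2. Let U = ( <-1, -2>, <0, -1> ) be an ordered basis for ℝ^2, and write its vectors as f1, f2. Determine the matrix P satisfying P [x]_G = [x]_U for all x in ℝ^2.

[[2, 2], [1, 2]]

Let M have columns uj and N have columns fj. Then for every x, N [x]_U = x = M [x]_G, so P = N^(-1) M.
Since det N = 1, N^(-1) has integer entries; multiplying gives P = [[2, 2], [1, 2]].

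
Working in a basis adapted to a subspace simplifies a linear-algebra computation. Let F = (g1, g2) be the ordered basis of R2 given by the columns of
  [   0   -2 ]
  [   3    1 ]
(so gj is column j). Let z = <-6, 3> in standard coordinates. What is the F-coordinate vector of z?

<0, 3>

We seek scalars with c_1 g1 + c_2 g2 = z; equivalently solve M c = z where the columns of M are g1, g2.
System: 0c_1 - 2c_2 = -6, 3c_1 + c_2 = 3; solving gives c_1 = 0, c_2 = 3.
Check: 0·g1 + 3g2 = <-6, 3>.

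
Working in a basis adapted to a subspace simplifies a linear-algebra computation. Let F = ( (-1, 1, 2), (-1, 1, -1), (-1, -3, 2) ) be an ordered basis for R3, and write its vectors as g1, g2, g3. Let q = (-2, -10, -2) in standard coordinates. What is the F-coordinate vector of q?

Write q = c_1 g1 + ... + c_3 g3 and solve for the c_i.
Solving this 3x3 system gives c = (-3, 2, 3).
Check: -3g1 + 2g2 + 3g3 = (-2, -10, -2).

(-3, 2, 3)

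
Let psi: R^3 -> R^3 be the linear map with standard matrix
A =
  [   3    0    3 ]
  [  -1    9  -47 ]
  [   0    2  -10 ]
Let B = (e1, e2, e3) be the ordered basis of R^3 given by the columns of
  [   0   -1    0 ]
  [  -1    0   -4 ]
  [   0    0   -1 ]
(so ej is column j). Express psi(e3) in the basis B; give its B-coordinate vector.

[-3, 3, -2]

Compute psi(e3) = A e3 = [-3, 11, 2] in standard coordinates.
Then write this in B-coordinates: solve for y in y_1 e1 + ... + y_3 e3 = [-3, 11, 2].
This gives y = [-3, 3, -2], which is column 3 of [psi]_B.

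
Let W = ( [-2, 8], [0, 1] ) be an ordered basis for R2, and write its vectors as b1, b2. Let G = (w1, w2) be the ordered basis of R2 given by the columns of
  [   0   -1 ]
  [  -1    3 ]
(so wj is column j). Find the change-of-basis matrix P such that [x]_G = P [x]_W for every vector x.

Take x = bj: its W-coordinates are the j-th standard unit vector, so P e_j — column j of P — equals [bj]_G.
b1 = -2w1 + 2w2, giving column 1 = [-2, 2]; repeating for each j gives P = [[-2, -1], [2, 0]].

[[-2, -1], [2, 0]]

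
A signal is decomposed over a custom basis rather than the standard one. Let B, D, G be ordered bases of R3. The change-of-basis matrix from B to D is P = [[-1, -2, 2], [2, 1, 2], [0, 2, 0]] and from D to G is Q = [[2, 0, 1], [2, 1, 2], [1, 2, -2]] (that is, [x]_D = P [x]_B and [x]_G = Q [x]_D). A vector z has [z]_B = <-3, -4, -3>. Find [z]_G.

<2, -22, -11>

Composing the changes, [z]_G = Q P [z]_B.
Q P = [[-2, -2, 4], [0, 1, 6], [3, -4, 6]]; applying this to <-3, -4, -3> gives <2, -22, -11>.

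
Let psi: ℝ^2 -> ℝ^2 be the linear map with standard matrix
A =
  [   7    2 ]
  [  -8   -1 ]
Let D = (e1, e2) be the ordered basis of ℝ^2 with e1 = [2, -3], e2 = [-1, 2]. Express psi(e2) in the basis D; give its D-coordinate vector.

Column 2 of [psi]_D is the D-coordinate vector of psi(e2).
In standard coordinates psi(e2) = A e2 = [-3, 6].
Converting to D: [-3, 6] = 0·e1 + 3e2, so the coordinate vector is [0, 3].

[0, 3]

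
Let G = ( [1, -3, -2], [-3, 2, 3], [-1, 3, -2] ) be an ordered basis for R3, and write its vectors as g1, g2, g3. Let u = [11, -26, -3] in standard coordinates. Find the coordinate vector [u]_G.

Write u = c_1 g1 + ... + c_3 g3 and solve for the c_i.
Row-reducing the augmented matrix [M | u] gives c = (4, -1, -4).
Check: 4g1 - g2 - 4g3 = [11, -26, -3].

[4, -1, -4]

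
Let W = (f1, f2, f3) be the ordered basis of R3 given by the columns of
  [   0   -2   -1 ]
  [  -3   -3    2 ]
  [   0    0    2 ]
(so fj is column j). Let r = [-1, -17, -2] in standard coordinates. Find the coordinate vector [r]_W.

[4, 1, -1]

We seek scalars with c_1 f1 + ... + c_3 f3 = r; equivalently solve M c = r where the columns of M are f1, ..., f3.
Row-reducing the augmented matrix [M | r] gives c = (4, 1, -1).
Check: 4f1 + f2 - f3 = [-1, -17, -2].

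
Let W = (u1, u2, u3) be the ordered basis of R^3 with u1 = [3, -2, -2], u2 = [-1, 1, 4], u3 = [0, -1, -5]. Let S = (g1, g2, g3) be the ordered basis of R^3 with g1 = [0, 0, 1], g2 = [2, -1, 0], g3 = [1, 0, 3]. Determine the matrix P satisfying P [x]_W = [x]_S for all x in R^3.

[[1, 1, 1], [2, -1, 1], [-1, 1, -2]]

Column j of P is [uj]_S, since P maps W-coordinates to S-coordinates.
Expressing u1 in S: u1 = g1 + 2g2 - g3, so column 1 of P is [1, 2, -1].
Doing the same for each uj gives P = [[1, 1, 1], [2, -1, 1], [-1, 1, -2]].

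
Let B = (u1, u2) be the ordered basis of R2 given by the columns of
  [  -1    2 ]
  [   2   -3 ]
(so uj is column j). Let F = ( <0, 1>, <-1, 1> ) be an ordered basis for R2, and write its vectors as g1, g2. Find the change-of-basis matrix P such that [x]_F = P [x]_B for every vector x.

Column j of P is [uj]_F, since P maps B-coordinates to F-coordinates.
Expressing u1 in F: u1 = g1 + g2, so column 1 of P is <1, 1>.
Doing the same for each uj gives P = [[1, -1], [1, -2]].

[[1, -1], [1, -2]]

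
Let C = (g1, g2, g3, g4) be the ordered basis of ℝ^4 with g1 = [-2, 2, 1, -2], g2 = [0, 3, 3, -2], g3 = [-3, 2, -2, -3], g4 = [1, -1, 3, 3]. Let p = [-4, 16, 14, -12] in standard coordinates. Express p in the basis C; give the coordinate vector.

[p]_C is the unique c with M c = p, where M has columns g1, ..., g4.
Row-reducing the augmented matrix [M | p] gives c = (2, 4, 0, 0).
Check: 2g1 + 4g2 + 0·g3 + 0·g4 = [-4, 16, 14, -12].

[2, 4, 0, 0]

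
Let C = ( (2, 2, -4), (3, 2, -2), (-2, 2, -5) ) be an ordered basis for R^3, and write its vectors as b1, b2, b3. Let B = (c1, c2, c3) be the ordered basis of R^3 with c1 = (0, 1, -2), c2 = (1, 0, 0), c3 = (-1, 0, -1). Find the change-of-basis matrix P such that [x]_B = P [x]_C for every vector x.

Column j of P is [bj]_B, since P maps C-coordinates to B-coordinates.
Expressing b1 in B: b1 = 2c1 + 2c2 + 0·c3, so column 1 of P is (2, 2, 0).
Doing the same for each bj gives P = [[2, 2, 2], [2, 1, -1], [0, -2, 1]].

[[2, 2, 2], [2, 1, -1], [0, -2, 1]]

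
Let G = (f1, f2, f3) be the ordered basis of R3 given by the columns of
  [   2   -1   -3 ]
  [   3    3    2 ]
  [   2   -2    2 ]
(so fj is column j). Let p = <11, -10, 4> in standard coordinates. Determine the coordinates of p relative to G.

<1, -3, -2>

[p]_G is the unique c with M c = p, where M has columns f1, ..., f3.
Solving this 3x3 system gives c = (1, -3, -2).
Check: f1 - 3f2 - 2f3 = <11, -10, 4>.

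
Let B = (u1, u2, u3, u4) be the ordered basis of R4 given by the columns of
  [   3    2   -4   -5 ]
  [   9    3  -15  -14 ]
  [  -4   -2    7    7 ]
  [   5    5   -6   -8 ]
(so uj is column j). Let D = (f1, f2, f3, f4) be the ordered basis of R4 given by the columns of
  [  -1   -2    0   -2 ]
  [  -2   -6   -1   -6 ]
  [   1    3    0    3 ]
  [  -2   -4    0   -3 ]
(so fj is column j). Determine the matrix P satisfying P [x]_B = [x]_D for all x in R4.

Column j of P is [uj]_D, since P maps B-coordinates to D-coordinates.
Expressing u1 in D: u1 = -f1 + 0·f2 - f3 - f4, so column 1 of P is [-1, 0, -1, -1].
Doing the same for each uj gives P = [[-1, -2, -2, 1], [0, -1, 1, 0], [-1, 1, 1, 0], [-1, 1, 2, 2]].

[[-1, -2, -2, 1], [0, -1, 1, 0], [-1, 1, 1, 0], [-1, 1, 2, 2]]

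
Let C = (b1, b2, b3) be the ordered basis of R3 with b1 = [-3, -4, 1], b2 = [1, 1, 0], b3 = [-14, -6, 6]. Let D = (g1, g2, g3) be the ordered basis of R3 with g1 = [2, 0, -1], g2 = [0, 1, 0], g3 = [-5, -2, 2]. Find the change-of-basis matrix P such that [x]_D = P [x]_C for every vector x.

Let M have columns bj and N have columns gj. Then for every x, N [x]_D = x = M [x]_C, so P = N^(-1) M.
Since det N = -1, N^(-1) has integer entries; multiplying gives P = [[1, -2, -2], [-2, -1, -2], [1, -1, 2]].

[[1, -2, -2], [-2, -1, -2], [1, -1, 2]]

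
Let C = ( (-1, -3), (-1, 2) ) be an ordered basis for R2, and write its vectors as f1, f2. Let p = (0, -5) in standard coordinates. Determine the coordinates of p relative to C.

(1, -1)

[p]_C is the unique c with M c = p, where M has columns f1, f2.
System: -c_1 - c_2 = 0, -3c_1 + 2c_2 = -5; solving gives c_1 = 1, c_2 = -1.
Check: f1 - f2 = (0, -5).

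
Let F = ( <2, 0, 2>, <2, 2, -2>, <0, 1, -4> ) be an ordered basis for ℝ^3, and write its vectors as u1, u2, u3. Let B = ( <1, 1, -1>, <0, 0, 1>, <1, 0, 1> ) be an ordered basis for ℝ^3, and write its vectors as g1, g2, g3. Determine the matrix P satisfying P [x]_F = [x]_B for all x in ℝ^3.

[[0, 2, 1], [0, 0, -2], [2, 0, -1]]

Let M have columns uj and N have columns gj. Then for every x, N [x]_B = x = M [x]_F, so P = N^(-1) M.
Since det N = 1, N^(-1) has integer entries; multiplying gives P = [[0, 2, 1], [0, 0, -2], [2, 0, -1]].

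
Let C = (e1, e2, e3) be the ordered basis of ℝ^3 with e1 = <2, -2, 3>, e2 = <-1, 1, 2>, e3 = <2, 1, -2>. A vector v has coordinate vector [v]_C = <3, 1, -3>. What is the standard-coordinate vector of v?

<-1, -8, 17>

The coordinates say v = 3e1 + e2 - 3e3; adding the scaled basis vectors gives <-1, -8, 17>.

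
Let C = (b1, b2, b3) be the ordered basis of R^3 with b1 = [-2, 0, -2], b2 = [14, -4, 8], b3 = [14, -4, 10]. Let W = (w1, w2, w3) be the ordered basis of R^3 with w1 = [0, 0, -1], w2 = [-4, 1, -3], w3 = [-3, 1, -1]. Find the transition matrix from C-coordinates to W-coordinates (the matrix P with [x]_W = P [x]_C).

[[-2, 0, -2], [2, -2, -2], [-2, -2, -2]]

Let M have columns bj and N have columns wj. Then for every x, N [x]_W = x = M [x]_C, so P = N^(-1) M.
Since det N = 1, N^(-1) has integer entries; multiplying gives P = [[-2, 0, -2], [2, -2, -2], [-2, -2, -2]].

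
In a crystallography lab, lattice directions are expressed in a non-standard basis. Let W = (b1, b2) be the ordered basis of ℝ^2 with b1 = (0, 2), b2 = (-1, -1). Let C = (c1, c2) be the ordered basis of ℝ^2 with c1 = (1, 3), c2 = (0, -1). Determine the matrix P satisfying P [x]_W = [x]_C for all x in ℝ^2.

[[0, -1], [-2, -2]]

Let M have columns bj and N have columns cj. Then for every x, N [x]_C = x = M [x]_W, so P = N^(-1) M.
Since det N = -1, N^(-1) has integer entries; multiplying gives P = [[0, -1], [-2, -2]].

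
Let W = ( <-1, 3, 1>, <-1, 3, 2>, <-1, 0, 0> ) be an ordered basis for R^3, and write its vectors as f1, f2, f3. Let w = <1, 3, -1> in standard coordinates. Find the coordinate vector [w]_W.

[w]_W is the unique c with M c = w, where M has columns f1, ..., f3.
Gaussian elimination on [M | w] yields c = (3, -2, -2).
Check: 3f1 - 2f2 - 2f3 = <1, 3, -1>.

<3, -2, -2>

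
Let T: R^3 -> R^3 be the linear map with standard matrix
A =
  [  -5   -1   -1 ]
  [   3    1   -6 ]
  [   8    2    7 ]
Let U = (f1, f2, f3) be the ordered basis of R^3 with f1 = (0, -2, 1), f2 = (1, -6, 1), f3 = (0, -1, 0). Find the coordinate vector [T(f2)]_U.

Column 2 of [T]_U is the U-coordinate vector of T(f2).
In standard coordinates T(f2) = A f2 = (0, -9, 3).
Converting to U: (0, -9, 3) = 3f1 + 0·f2 + 3f3, so the coordinate vector is (3, 0, 3).

(3, 0, 3)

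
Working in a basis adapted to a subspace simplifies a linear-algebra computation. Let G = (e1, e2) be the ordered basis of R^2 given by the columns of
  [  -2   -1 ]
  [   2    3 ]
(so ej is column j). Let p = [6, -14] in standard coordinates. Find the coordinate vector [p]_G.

[-1, -4]

[p]_G is the unique c with M c = p, where M has columns e1, e2.
System: -2c_1 - c_2 = 6, 2c_1 + 3c_2 = -14; solving gives c_1 = -1, c_2 = -4.
Check: -e1 - 4e2 = [6, -14].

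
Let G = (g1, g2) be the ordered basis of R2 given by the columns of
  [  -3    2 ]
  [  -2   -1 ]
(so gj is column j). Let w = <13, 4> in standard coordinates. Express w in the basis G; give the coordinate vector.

[w]_G is the unique c with M c = w, where M has columns g1, g2.
System: -3c_1 + 2c_2 = 13, -2c_1 - c_2 = 4; solving gives c_1 = -3, c_2 = 2.
Check: -3g1 + 2g2 = <13, 4>.

<-3, 2>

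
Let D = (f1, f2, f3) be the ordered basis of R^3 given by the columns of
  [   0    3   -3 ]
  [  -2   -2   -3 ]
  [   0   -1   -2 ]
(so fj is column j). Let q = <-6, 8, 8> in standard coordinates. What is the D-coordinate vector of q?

[q]_D is the unique c with M c = q, where M has columns f1, ..., f3.
Row-reducing the augmented matrix [M | q] gives c = (3, -4, -2).
Check: 3f1 - 4f2 - 2f3 = <-6, 8, 8>.

<3, -4, -2>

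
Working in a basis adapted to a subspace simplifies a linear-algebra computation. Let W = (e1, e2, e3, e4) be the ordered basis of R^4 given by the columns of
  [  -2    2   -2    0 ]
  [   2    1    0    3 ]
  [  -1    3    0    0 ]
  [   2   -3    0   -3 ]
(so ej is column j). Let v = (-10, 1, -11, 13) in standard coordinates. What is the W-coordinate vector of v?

Write v = c_1 e1 + ... + c_4 e4 and solve for the c_i.
Gaussian elimination on [M | v] yields c = (2, -3, 0, 0).
Check: 2e1 - 3e2 + 0·e3 + 0·e4 = (-10, 1, -11, 13).

(2, -3, 0, 0)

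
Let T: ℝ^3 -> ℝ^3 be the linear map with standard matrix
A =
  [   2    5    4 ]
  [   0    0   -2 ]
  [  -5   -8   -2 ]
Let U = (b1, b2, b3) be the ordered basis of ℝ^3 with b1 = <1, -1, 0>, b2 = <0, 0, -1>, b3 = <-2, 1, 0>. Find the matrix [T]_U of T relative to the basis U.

[[3, 0, -1], [-3, -2, -2], [3, 2, -1]]

The j-th column of [T]_U is [T(bj)]_U.
T(b1) = A b1 = <-3, 0, 3> = 3b1 - 3b2 + 3b3, so column 1 is <3, -3, 3>.
Repeating for b2, b3 and assembling the columns gives [[3, 0, -1], [-3, -2, -2], [3, 2, -1]].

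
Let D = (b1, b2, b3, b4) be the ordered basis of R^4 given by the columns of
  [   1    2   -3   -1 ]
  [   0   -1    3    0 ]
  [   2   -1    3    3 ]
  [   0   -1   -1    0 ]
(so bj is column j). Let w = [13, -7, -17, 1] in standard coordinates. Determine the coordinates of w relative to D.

[w]_D is the unique c with M c = w, where M has columns b1, ..., b4.
Solving this 4x4 system gives c = (1, 1, -2, -4).
Check: b1 + b2 - 2b3 - 4b4 = [13, -7, -17, 1].

[1, 1, -2, -4]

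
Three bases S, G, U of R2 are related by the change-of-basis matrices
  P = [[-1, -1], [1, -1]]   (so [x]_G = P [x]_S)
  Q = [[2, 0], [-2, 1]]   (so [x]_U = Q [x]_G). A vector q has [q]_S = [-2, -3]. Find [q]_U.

First [q]_G = P [q]_S = [5, 1].
Then [q]_U = Q [q]_G = [10, -9].

[10, -9]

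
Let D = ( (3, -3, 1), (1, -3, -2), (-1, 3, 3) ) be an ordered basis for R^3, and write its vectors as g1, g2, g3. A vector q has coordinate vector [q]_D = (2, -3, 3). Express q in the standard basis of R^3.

The coordinates say q = 2g1 - 3g2 + 3g3; adding the scaled basis vectors gives (0, 12, 17).

(0, 12, 17)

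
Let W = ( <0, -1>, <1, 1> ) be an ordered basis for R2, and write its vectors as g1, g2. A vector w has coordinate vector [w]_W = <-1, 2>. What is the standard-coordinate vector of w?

<2, 3>

The coordinates say w = -g1 + 2g2; adding the scaled basis vectors gives <2, 3>.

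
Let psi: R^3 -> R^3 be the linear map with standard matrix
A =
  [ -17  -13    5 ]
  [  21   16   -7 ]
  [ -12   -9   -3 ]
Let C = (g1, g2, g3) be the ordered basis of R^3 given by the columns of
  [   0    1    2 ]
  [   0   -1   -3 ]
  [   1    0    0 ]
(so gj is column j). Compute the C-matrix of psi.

[[-3, -3, 3], [1, -2, 3], [2, -1, 1]]

With P the matrix whose columns are g1, ..., g3, [psi]_C = P^(-1) A P.
Column by column: psi(g1) = A g1 = <5, -7, -3>; its C-coordinates <-3, 1, 2> give column 1.
Continuing for each basis vector yields [psi]_C = [[-3, -3, 3], [1, -2, 3], [2, -1, 1]].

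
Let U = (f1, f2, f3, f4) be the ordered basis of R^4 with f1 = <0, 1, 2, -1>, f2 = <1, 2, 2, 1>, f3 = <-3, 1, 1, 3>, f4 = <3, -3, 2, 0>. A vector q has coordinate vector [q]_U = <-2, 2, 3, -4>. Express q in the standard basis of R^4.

<-19, 17, -5, 13>

The coordinates say q = -2f1 + 2f2 + 3f3 - 4f4; adding the scaled basis vectors gives <-19, 17, -5, 13>.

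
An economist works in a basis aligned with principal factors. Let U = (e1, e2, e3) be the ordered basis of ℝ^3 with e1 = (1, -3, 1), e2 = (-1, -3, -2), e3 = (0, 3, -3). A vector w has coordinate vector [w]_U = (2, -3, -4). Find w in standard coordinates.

(5, -9, 20)

w = M [w]_U, where M has columns e1, ..., e3.
Carrying out the matrix-vector product, w = (5, -9, 20).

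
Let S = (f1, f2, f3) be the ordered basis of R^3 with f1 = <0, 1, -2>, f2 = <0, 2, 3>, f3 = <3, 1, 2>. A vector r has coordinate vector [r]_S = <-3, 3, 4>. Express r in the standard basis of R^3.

<12, 7, 23>

r = M [r]_S, where M has columns f1, ..., f3.
Carrying out the matrix-vector product, r = <12, 7, 23>.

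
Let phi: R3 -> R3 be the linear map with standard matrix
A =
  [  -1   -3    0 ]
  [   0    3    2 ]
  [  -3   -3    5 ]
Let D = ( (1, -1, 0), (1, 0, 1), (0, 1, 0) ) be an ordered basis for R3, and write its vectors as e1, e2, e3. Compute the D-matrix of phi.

Let P have columns e1, ..., e3. Then [phi]_D = P^(-1) A P.
Here det P = -1, so P^(-1) is integer; computing A P first and then P^(-1)(A P) gives [[2, -3, 0], [0, 2, -3], [-1, -1, 3]].

[[2, -3, 0], [0, 2, -3], [-1, -1, 3]]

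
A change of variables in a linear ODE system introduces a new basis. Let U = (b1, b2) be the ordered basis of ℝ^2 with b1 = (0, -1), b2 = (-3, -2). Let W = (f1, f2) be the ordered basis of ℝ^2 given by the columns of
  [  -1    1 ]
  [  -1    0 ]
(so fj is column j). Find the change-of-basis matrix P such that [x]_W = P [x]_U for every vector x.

[[1, 2], [1, -1]]

Column j of P is [bj]_W, since P maps U-coordinates to W-coordinates.
Expressing b1 in W: b1 = f1 + f2, so column 1 of P is (1, 1).
Doing the same for each bj gives P = [[1, 2], [1, -1]].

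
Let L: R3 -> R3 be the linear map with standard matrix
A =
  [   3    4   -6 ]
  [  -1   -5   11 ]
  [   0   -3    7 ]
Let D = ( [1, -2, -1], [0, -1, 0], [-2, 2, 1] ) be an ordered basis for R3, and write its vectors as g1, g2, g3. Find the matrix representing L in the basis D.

[[1, -2, 2], [0, 1, -1], [0, 1, 3]]

Let P have columns g1, ..., g3. Then [L]_D = P^(-1) A P.
Here det P = 1, so P^(-1) is integer; computing A P first and then P^(-1)(A P) gives [[1, -2, 2], [0, 1, -1], [0, 1, 3]].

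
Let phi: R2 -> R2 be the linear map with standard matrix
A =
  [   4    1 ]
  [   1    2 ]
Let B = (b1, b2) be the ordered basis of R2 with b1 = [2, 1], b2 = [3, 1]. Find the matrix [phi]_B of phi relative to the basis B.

With P the matrix whose columns are b1, b2, [phi]_B = P^(-1) A P.
Column by column: phi(b1) = A b1 = [9, 4]; its B-coordinates [3, 1] give column 1.
Continuing for each basis vector yields [phi]_B = [[3, 2], [1, 3]].

[[3, 2], [1, 3]]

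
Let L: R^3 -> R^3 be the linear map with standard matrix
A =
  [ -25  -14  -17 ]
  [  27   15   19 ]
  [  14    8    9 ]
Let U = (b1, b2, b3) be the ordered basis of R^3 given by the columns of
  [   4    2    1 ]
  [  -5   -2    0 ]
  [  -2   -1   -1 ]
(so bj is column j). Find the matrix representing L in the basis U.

[[1, -1, -2], [0, 0, 1], [0, -1, -2]]

Let P have columns b1, ..., b3. Then [L]_U = P^(-1) A P.
Here det P = -1, so P^(-1) is integer; computing A P first and then P^(-1)(A P) gives [[1, -1, -2], [0, 0, 1], [0, -1, -2]].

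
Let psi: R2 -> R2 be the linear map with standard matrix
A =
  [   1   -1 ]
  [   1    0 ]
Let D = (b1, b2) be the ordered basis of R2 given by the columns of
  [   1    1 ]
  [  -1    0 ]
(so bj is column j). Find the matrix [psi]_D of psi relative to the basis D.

The j-th column of [psi]_D is [psi(bj)]_D.
psi(b1) = A b1 = (2, 1) = -b1 + 3b2, so column 1 is (-1, 3).
Repeating for b2 and assembling the columns gives [[-1, -1], [3, 2]].

[[-1, -1], [3, 2]]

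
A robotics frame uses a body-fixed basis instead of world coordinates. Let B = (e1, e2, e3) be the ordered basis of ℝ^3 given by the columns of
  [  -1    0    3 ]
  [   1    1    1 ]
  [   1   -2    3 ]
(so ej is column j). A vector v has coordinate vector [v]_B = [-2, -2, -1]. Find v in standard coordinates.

The coordinates say v = -2e1 - 2e2 - e3; adding the scaled basis vectors gives [-1, -5, -1].

[-1, -5, -1]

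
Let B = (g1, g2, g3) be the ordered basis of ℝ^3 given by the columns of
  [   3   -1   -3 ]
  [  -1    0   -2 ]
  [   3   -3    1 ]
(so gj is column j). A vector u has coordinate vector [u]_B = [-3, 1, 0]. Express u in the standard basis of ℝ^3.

[-10, 3, -12]

The coordinates say u = -3g1 + g2 + 0·g3; adding the scaled basis vectors gives [-10, 3, -12].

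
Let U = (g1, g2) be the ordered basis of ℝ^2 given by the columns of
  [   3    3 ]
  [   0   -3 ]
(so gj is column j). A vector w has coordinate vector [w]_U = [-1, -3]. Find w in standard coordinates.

w = M [w]_U, where M has columns g1, g2.
Carrying out the matrix-vector product, w = [-12, 9].

[-12, 9]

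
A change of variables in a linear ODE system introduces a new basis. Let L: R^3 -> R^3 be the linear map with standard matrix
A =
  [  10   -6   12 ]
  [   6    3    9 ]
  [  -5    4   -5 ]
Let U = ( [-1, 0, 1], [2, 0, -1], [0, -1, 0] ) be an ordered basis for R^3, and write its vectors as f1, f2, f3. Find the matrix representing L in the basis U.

The j-th column of [L]_U is [L(fj)]_U.
L(f1) = A f1 = [2, 3, 0] = 2f1 + 2f2 - 3f3, so column 1 is [2, 2, -3].
Repeating for f2, f3 and assembling the columns gives [[2, -2, -2], [2, 3, 2], [-3, -3, 3]].

[[2, -2, -2], [2, 3, 2], [-3, -3, 3]]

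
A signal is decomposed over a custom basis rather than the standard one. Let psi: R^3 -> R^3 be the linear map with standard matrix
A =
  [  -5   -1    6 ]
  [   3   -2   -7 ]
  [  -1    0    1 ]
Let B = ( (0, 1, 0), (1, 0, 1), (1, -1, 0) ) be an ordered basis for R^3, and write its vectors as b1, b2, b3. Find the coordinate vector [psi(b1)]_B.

Column 1 of [psi]_B is the B-coordinate vector of psi(b1).
In standard coordinates psi(b1) = A b1 = (-1, -2, 0).
Converting to B: (-1, -2, 0) = -3b1 + 0·b2 - b3, so the coordinate vector is (-3, 0, -1).

(-3, 0, -1)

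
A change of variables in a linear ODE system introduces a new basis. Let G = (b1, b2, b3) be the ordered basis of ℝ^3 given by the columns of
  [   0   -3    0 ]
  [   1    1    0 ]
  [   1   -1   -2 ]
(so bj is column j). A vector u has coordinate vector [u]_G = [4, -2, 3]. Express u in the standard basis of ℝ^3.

[6, 2, 0]

By definition u = 4b1 - 2b2 + 3b3.
Summing componentwise gives [6, 2, 0].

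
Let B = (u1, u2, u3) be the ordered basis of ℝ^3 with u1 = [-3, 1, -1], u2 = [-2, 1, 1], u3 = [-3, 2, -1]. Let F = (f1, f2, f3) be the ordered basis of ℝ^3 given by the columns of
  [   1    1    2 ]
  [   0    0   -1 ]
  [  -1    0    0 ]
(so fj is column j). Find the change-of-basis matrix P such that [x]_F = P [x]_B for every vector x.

Let M have columns uj and N have columns fj. Then for every x, N [x]_F = x = M [x]_B, so P = N^(-1) M.
Since det N = 1, N^(-1) has integer entries; multiplying gives P = [[1, -1, 1], [-2, 1, 0], [-1, -1, -2]].

[[1, -1, 1], [-2, 1, 0], [-1, -1, -2]]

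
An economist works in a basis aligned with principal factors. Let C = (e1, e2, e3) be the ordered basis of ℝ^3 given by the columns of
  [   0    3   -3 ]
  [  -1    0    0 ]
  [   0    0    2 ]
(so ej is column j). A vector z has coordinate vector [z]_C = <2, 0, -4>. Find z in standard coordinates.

<12, -2, -8>

The coordinates say z = 2e1 + 0·e2 - 4e3; adding the scaled basis vectors gives <12, -2, -8>.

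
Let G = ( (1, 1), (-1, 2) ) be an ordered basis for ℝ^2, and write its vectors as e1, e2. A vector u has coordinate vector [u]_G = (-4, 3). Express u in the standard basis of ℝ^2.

u = M [u]_G, where M has columns e1, e2.
Carrying out the matrix-vector product, u = (-7, 2).

(-7, 2)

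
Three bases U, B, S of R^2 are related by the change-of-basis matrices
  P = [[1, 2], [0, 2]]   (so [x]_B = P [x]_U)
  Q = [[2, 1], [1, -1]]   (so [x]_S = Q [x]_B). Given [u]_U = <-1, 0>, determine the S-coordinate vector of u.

First [u]_B = P [u]_U = <-1, 0>.
Then [u]_S = Q [u]_B = <-2, -1>.

<-2, -1>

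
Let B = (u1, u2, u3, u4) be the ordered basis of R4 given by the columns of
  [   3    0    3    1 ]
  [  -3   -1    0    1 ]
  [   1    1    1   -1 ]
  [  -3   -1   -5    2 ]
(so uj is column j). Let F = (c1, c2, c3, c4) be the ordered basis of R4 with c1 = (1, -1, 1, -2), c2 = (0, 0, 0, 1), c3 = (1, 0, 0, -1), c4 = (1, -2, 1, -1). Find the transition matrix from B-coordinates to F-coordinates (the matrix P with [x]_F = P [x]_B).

Column j of P is [uj]_F, since P maps B-coordinates to F-coordinates.
Expressing u1 in F: u1 = -c1 - c2 + 2c3 + 2c4, so column 1 of P is (-1, -1, 2, 2).
Doing the same for each uj gives P = [[-1, 1, 2, -1], [-1, 0, 0, 2], [2, -1, 2, 2], [2, 0, -1, 0]].

[[-1, 1, 2, -1], [-1, 0, 0, 2], [2, -1, 2, 2], [2, 0, -1, 0]]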